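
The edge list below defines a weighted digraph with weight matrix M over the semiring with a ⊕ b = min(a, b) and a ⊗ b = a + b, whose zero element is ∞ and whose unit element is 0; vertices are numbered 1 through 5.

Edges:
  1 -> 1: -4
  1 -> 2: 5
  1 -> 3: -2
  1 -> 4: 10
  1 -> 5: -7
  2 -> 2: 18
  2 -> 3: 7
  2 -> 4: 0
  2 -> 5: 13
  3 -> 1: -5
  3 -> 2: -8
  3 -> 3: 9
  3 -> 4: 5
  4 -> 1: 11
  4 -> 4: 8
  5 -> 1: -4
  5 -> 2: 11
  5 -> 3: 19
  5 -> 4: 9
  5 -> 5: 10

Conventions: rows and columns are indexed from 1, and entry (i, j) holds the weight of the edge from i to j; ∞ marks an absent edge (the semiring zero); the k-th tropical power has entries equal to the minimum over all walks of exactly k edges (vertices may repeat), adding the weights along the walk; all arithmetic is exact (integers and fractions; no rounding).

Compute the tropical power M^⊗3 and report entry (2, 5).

M^⊗2:
  [-11, -10, -6, 2, -11]
  [2, -1, 16, 8, 23]
  [-9, 0, -7, -8, -12]
  [7, 16, 9, 16, 4]
  [-8, 1, -6, 6, -11]
M^⊗3:
  [-15, -14, -13, -10, -18]
  [-2, 7, 0, -1, -5]
  [-16, -15, -11, -3, -16]
  [0, 1, 5, 13, 0]
  [-15, -14, -10, -2, -15]
Key observation: the optimum is the walk 2->3->1->5, with weight 7 + (-5) + (-7) = -5.
Optimal value attained by: walk 2->3->1->5.
Answer: (M^⊗3)[2][5] = -5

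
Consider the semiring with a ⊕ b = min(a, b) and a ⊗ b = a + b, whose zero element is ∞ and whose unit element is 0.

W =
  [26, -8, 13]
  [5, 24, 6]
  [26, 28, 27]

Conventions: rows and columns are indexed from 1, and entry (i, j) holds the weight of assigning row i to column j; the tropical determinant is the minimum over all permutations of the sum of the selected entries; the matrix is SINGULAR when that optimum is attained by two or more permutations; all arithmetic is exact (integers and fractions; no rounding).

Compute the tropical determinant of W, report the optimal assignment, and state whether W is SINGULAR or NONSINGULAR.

σ = (1, 2, 3): 26 + 24 + 27 = 77
σ = (1, 3, 2): 26 + 6 + 28 = 60
σ = (2, 1, 3): (-8) + 5 + 27 = 24
σ = (2, 3, 1): (-8) + 6 + 26 = 24
σ = (3, 1, 2): 13 + 5 + 28 = 46
σ = (3, 2, 1): 13 + 24 + 26 = 63
Optimal value attained by: σ = (2, 1, 3).
Answer: det⊕(W) = 24; verdict: SINGULAR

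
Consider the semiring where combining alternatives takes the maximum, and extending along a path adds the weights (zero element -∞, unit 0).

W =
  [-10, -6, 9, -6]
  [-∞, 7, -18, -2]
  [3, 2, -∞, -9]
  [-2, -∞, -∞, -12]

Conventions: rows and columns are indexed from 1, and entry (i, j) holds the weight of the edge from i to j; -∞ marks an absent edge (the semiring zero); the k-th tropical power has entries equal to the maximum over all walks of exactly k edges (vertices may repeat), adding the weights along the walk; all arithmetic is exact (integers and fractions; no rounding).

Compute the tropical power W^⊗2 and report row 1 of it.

W^⊗2:
  [12, 11, -1, 0]
  [-4, 14, -11, 5]
  [-7, 9, 12, 0]
  [-12, -8, 7, -8]
Answer: row 1 of W^⊗2 = [12, 11, -1, 0]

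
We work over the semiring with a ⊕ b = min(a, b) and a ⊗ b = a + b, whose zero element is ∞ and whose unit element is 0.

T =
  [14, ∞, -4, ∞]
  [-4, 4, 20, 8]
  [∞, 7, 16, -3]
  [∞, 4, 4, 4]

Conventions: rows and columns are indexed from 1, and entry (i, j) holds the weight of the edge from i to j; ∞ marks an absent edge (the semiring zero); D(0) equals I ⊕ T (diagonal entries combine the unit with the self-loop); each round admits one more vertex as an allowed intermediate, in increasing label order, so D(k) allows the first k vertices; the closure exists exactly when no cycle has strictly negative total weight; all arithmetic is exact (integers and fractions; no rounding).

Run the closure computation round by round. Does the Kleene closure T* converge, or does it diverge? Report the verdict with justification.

D(0):
  [0, ∞, -4, ∞]
  [-4, 0, 20, 8]
  [∞, 7, 0, -3]
  [∞, 4, 4, 0]
D(1):
  [0, ∞, -4, ∞]
  [-4, 0, -8, 8]
  [∞, 7, 0, -3]
  [∞, 4, 4, 0]
Detection: at round 2, diagonal entry (3, 3) turns strictly negative.
Key observation: the cycle 3->2->1->3 has total weight 7 + (-4) + (-4), which is strictly negative.
Answer: DIVERGES — negative cycle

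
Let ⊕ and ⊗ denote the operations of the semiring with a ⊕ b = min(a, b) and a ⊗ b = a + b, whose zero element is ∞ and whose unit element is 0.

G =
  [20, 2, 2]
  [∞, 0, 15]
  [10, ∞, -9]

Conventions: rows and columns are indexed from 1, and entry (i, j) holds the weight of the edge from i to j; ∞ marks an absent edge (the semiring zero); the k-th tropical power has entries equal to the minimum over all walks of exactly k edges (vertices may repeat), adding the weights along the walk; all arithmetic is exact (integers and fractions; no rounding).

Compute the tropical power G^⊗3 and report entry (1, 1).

G^⊗2:
  [12, 2, -7]
  [25, 0, 6]
  [1, 12, -18]
G^⊗3:
  [3, 2, -16]
  [16, 0, -3]
  [-8, 3, -27]
Key observation: the optimum is the walk 1->3->3->1, with weight 2 + (-9) + 10 = 3.
Optimal value attained by: walk 1->3->3->1.
Answer: (G^⊗3)[1][1] = 3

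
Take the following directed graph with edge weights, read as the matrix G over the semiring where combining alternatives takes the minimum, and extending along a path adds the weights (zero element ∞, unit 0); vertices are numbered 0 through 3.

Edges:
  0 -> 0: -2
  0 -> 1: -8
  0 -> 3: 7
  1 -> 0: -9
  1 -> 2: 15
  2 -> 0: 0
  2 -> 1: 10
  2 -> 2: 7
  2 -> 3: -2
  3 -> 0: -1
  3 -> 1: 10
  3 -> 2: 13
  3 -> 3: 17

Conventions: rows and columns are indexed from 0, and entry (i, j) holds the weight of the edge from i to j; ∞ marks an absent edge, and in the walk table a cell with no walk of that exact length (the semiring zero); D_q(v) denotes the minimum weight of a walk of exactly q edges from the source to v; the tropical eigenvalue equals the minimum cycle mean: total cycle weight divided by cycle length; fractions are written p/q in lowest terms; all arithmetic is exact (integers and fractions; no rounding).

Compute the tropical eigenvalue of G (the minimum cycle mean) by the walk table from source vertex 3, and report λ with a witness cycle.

q=0: [∞, ∞, ∞, 0]
q=1: [-1, 10, 13, 17]
q=2: [-3, -9, 20, 6]
q=3: [-18, -11, 6, 4]
q=4: [-20, -26, 4, -11]
Optimal cycle mean attained by: cycle 0->1->0, total (-8) + (-9), length 2.
Answer: λ = -17/2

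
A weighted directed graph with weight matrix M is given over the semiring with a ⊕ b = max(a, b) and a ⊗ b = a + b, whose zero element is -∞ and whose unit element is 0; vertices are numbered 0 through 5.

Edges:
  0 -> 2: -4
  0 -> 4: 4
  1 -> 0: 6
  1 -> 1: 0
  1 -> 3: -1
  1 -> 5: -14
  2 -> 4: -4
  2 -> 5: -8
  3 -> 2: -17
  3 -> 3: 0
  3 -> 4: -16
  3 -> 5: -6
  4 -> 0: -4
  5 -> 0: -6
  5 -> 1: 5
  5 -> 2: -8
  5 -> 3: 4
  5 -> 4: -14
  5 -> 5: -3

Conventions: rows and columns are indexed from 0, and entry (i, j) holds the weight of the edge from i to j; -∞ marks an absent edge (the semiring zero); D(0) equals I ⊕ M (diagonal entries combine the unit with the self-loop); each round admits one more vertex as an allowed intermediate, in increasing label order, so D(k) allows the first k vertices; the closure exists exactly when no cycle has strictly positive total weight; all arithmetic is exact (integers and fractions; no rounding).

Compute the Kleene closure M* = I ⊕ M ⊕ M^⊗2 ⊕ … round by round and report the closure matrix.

D(0):
  [0, -∞, -4, -∞, 4, -∞]
  [6, 0, -∞, -1, -∞, -14]
  [-∞, -∞, 0, -∞, -4, -8]
  [-∞, -∞, -17, 0, -16, -6]
  [-4, -∞, -∞, -∞, 0, -∞]
  [-6, 5, -8, 4, -14, 0]
D(1):
  [0, -∞, -4, -∞, 4, -∞]
  [6, 0, 2, -1, 10, -14]
  [-∞, -∞, 0, -∞, -4, -8]
  [-∞, -∞, -17, 0, -16, -6]
  [-4, -∞, -8, -∞, 0, -∞]
  [-6, 5, -8, 4, -2, 0]
D(2):
  [0, -∞, -4, -∞, 4, -∞]
  [6, 0, 2, -1, 10, -14]
  [-∞, -∞, 0, -∞, -4, -8]
  [-∞, -∞, -17, 0, -16, -6]
  [-4, -∞, -8, -∞, 0, -∞]
  [11, 5, 7, 4, 15, 0]
D(3):
  [0, -∞, -4, -∞, 4, -12]
  [6, 0, 2, -1, 10, -6]
  [-∞, -∞, 0, -∞, -4, -8]
  [-∞, -∞, -17, 0, -16, -6]
  [-4, -∞, -8, -∞, 0, -16]
  [11, 5, 7, 4, 15, 0]
D(4):
  [0, -∞, -4, -∞, 4, -12]
  [6, 0, 2, -1, 10, -6]
  [-∞, -∞, 0, -∞, -4, -8]
  [-∞, -∞, -17, 0, -16, -6]
  [-4, -∞, -8, -∞, 0, -16]
  [11, 5, 7, 4, 15, 0]
D(5):
  [0, -∞, -4, -∞, 4, -12]
  [6, 0, 2, -1, 10, -6]
  [-8, -∞, 0, -∞, -4, -8]
  [-20, -∞, -17, 0, -16, -6]
  [-4, -∞, -8, -∞, 0, -16]
  [11, 5, 7, 4, 15, 0]
D(6):
  [0, -7, -4, -8, 4, -12]
  [6, 0, 2, -1, 10, -6]
  [3, -3, 0, -4, 7, -8]
  [5, -1, 1, 0, 9, -6]
  [-4, -11, -8, -12, 0, -16]
  [11, 5, 7, 4, 15, 0]
Answer: M* = [[0, -7, -4, -8, 4, -12], [6, 0, 2, -1, 10, -6], [3, -3, 0, -4, 7, -8], [5, -1, 1, 0, 9, -6], [-4, -11, -8, -12, 0, -16], [11, 5, 7, 4, 15, 0]]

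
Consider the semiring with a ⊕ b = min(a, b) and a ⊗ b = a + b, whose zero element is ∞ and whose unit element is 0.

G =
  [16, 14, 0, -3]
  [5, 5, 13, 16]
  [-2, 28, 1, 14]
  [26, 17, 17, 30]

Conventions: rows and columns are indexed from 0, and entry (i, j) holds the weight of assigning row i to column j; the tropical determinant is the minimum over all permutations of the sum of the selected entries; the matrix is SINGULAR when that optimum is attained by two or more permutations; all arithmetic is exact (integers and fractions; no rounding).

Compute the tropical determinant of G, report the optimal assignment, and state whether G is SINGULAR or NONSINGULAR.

σ = (0, 1, 2, 3): 16 + 5 + 1 + 30 = 52
σ = (0, 1, 3, 2): 16 + 5 + 14 + 17 = 52
σ = (0, 2, 1, 3): 16 + 13 + 28 + 30 = 87
σ = (0, 2, 3, 1): 16 + 13 + 14 + 17 = 60
σ = (0, 3, 1, 2): 16 + 16 + 28 + 17 = 77
σ = (0, 3, 2, 1): 16 + 16 + 1 + 17 = 50
σ = (1, 0, 2, 3): 14 + 5 + 1 + 30 = 50
σ = (1, 0, 3, 2): 14 + 5 + 14 + 17 = 50
σ = (1, 2, 0, 3): 14 + 13 + (-2) + 30 = 55
σ = (1, 2, 3, 0): 14 + 13 + 14 + 26 = 67
σ = (1, 3, 0, 2): 14 + 16 + (-2) + 17 = 45
σ = (1, 3, 2, 0): 14 + 16 + 1 + 26 = 57
σ = (2, 0, 1, 3): 0 + 5 + 28 + 30 = 63
σ = (2, 0, 3, 1): 0 + 5 + 14 + 17 = 36
σ = (2, 1, 0, 3): 0 + 5 + (-2) + 30 = 33
σ = (2, 1, 3, 0): 0 + 5 + 14 + 26 = 45
σ = (2, 3, 0, 1): 0 + 16 + (-2) + 17 = 31
σ = (2, 3, 1, 0): 0 + 16 + 28 + 26 = 70
σ = (3, 0, 1, 2): (-3) + 5 + 28 + 17 = 47
σ = (3, 0, 2, 1): (-3) + 5 + 1 + 17 = 20
σ = (3, 1, 0, 2): (-3) + 5 + (-2) + 17 = 17
σ = (3, 1, 2, 0): (-3) + 5 + 1 + 26 = 29
σ = (3, 2, 0, 1): (-3) + 13 + (-2) + 17 = 25
σ = (3, 2, 1, 0): (-3) + 13 + 28 + 26 = 64
Optimal value attained by: σ = (3, 1, 0, 2).
Answer: det⊕(G) = 17; verdict: NONSINGULAR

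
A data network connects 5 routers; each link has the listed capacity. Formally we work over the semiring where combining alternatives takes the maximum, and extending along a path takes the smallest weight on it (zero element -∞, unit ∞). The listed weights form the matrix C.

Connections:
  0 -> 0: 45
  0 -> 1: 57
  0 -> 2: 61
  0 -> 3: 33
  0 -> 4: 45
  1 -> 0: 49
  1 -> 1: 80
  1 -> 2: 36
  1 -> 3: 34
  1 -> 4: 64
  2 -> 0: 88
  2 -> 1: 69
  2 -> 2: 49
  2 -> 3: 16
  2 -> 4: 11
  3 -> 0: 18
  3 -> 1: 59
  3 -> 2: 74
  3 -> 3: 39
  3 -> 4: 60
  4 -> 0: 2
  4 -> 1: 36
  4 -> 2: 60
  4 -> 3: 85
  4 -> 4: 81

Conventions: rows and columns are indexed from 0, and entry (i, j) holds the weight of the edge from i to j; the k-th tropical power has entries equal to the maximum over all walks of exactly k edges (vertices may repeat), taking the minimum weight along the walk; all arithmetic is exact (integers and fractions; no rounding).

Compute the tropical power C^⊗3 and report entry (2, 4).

C^⊗2:
  [61, 61, 49, 45, 57]
  [49, 80, 60, 64, 64]
  [49, 69, 61, 34, 64]
  [74, 69, 60, 60, 60]
  [60, 60, 74, 81, 81]
C^⊗3:
  [49, 61, 61, 57, 61]
  [60, 80, 64, 64, 64]
  [61, 69, 60, 64, 64]
  [60, 69, 61, 60, 64]
  [74, 69, 74, 81, 81]
Key observation: the optimum is the walk 2->1->1->4, with weight 69 min 80 min 64 = 64.
Optimal value attained by: walk 2->1->1->4.
Answer: (C^⊗3)[2][4] = 64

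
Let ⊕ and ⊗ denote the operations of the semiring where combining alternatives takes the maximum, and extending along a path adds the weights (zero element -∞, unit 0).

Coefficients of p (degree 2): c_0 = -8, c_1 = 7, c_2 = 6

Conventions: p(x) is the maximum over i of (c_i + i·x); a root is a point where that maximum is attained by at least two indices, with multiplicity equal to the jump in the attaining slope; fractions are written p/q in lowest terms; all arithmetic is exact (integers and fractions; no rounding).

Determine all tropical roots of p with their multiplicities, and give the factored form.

hull edge (i=0, c=-8) to (i=1, c=7): slope 15, span 1
hull edge (i=1, c=7) to (i=2, c=6): slope -1, span 1
Factored form: p(x) = 6 ⊗ (x ⊕ (-15)) ⊗ (x ⊕ 1)
Answer: roots = -15 (mult 1), 1 (mult 1)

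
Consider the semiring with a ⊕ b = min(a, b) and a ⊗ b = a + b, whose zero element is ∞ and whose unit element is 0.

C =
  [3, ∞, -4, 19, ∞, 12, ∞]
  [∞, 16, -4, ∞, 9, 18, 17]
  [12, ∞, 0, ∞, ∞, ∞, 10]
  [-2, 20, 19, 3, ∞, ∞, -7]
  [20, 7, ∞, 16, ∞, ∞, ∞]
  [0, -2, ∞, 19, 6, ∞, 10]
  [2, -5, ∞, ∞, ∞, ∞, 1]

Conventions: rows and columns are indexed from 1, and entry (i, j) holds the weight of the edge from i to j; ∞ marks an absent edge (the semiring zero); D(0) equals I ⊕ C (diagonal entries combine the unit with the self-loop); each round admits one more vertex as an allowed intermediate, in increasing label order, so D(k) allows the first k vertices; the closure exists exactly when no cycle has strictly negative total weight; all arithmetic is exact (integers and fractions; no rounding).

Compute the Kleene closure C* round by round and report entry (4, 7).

D(0):
  [0, ∞, -4, 19, ∞, 12, ∞]
  [∞, 0, -4, ∞, 9, 18, 17]
  [12, ∞, 0, ∞, ∞, ∞, 10]
  [-2, 20, 19, 0, ∞, ∞, -7]
  [20, 7, ∞, 16, 0, ∞, ∞]
  [0, -2, ∞, 19, 6, 0, 10]
  [2, -5, ∞, ∞, ∞, ∞, 0]
D(1):
  [0, ∞, -4, 19, ∞, 12, ∞]
  [∞, 0, -4, ∞, 9, 18, 17]
  [12, ∞, 0, 31, ∞, 24, 10]
  [-2, 20, -6, 0, ∞, 10, -7]
  [20, 7, 16, 16, 0, 32, ∞]
  [0, -2, -4, 19, 6, 0, 10]
  [2, -5, -2, 21, ∞, 14, 0]
D(2):
  [0, ∞, -4, 19, ∞, 12, ∞]
  [∞, 0, -4, ∞, 9, 18, 17]
  [12, ∞, 0, 31, ∞, 24, 10]
  [-2, 20, -6, 0, 29, 10, -7]
  [20, 7, 3, 16, 0, 25, 24]
  [0, -2, -6, 19, 6, 0, 10]
  [2, -5, -9, 21, 4, 13, 0]
D(3):
  [0, ∞, -4, 19, ∞, 12, 6]
  [8, 0, -4, 27, 9, 18, 6]
  [12, ∞, 0, 31, ∞, 24, 10]
  [-2, 20, -6, 0, 29, 10, -7]
  [15, 7, 3, 16, 0, 25, 13]
  [0, -2, -6, 19, 6, 0, 4]
  [2, -5, -9, 21, 4, 13, 0]
D(4):
  [0, 39, -4, 19, 48, 12, 6]
  [8, 0, -4, 27, 9, 18, 6]
  [12, 51, 0, 31, 60, 24, 10]
  [-2, 20, -6, 0, 29, 10, -7]
  [14, 7, 3, 16, 0, 25, 9]
  [0, -2, -6, 19, 6, 0, 4]
  [2, -5, -9, 21, 4, 13, 0]
D(5):
  [0, 39, -4, 19, 48, 12, 6]
  [8, 0, -4, 25, 9, 18, 6]
  [12, 51, 0, 31, 60, 24, 10]
  [-2, 20, -6, 0, 29, 10, -7]
  [14, 7, 3, 16, 0, 25, 9]
  [0, -2, -6, 19, 6, 0, 4]
  [2, -5, -9, 20, 4, 13, 0]
D(6):
  [0, 10, -4, 19, 18, 12, 6]
  [8, 0, -4, 25, 9, 18, 6]
  [12, 22, 0, 31, 30, 24, 10]
  [-2, 8, -6, 0, 16, 10, -7]
  [14, 7, 3, 16, 0, 25, 9]
  [0, -2, -6, 19, 6, 0, 4]
  [2, -5, -9, 20, 4, 13, 0]
D(7):
  [0, 1, -4, 19, 10, 12, 6]
  [8, 0, -4, 25, 9, 18, 6]
  [12, 5, 0, 30, 14, 23, 10]
  [-5, -12, -16, 0, -3, 6, -7]
  [11, 4, 0, 16, 0, 22, 9]
  [0, -2, -6, 19, 6, 0, 4]
  [2, -5, -9, 20, 4, 13, 0]
Answer: C*[4][7] = -7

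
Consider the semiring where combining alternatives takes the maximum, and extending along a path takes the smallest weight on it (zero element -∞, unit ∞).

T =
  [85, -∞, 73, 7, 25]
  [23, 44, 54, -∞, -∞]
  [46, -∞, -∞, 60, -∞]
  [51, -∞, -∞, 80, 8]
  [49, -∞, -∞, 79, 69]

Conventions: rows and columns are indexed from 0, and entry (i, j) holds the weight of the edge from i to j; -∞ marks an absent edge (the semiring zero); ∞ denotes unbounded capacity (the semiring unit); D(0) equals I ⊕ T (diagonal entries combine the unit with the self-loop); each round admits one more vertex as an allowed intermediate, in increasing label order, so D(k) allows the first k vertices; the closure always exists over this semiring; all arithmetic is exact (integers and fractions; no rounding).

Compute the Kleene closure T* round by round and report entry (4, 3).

D(0):
  [∞, -∞, 73, 7, 25]
  [23, ∞, 54, -∞, -∞]
  [46, -∞, ∞, 60, -∞]
  [51, -∞, -∞, ∞, 8]
  [49, -∞, -∞, 79, ∞]
D(1):
  [∞, -∞, 73, 7, 25]
  [23, ∞, 54, 7, 23]
  [46, -∞, ∞, 60, 25]
  [51, -∞, 51, ∞, 25]
  [49, -∞, 49, 79, ∞]
D(2):
  [∞, -∞, 73, 7, 25]
  [23, ∞, 54, 7, 23]
  [46, -∞, ∞, 60, 25]
  [51, -∞, 51, ∞, 25]
  [49, -∞, 49, 79, ∞]
D(3):
  [∞, -∞, 73, 60, 25]
  [46, ∞, 54, 54, 25]
  [46, -∞, ∞, 60, 25]
  [51, -∞, 51, ∞, 25]
  [49, -∞, 49, 79, ∞]
D(4):
  [∞, -∞, 73, 60, 25]
  [51, ∞, 54, 54, 25]
  [51, -∞, ∞, 60, 25]
  [51, -∞, 51, ∞, 25]
  [51, -∞, 51, 79, ∞]
D(5):
  [∞, -∞, 73, 60, 25]
  [51, ∞, 54, 54, 25]
  [51, -∞, ∞, 60, 25]
  [51, -∞, 51, ∞, 25]
  [51, -∞, 51, 79, ∞]
Answer: T*[4][3] = 79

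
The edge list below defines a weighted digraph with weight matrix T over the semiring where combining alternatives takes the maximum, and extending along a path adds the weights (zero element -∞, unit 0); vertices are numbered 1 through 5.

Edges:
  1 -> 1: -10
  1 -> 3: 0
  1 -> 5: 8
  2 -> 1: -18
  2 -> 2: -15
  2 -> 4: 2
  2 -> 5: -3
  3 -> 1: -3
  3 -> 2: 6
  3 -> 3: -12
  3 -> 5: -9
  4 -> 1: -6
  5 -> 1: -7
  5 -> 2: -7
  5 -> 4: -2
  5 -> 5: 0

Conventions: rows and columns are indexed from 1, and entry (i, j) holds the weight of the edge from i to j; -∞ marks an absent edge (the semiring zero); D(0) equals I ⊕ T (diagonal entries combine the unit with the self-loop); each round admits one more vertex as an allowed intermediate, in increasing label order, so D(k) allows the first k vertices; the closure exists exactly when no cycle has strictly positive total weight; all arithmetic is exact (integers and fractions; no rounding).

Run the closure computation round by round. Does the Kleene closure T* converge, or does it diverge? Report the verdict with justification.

D(0):
  [0, -∞, 0, -∞, 8]
  [-18, 0, -∞, 2, -3]
  [-3, 6, 0, -∞, -9]
  [-6, -∞, -∞, 0, -∞]
  [-7, -7, -∞, -2, 0]
Detection: at round 1, diagonal entry (5, 5) turns strictly positive.
Key observation: the cycle 5->1->5 has total weight (-7) + 8, which is strictly positive.
Answer: DIVERGES — positive cycle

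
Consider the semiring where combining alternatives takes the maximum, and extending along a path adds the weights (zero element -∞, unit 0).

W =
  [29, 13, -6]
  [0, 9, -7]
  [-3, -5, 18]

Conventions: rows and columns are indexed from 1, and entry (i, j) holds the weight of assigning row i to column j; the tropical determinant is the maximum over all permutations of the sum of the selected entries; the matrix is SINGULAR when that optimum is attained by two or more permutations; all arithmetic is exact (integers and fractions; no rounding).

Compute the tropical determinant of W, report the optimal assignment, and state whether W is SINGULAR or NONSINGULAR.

σ = (1, 2, 3): 29 + 9 + 18 = 56
σ = (1, 3, 2): 29 + (-7) + (-5) = 17
σ = (2, 1, 3): 13 + 0 + 18 = 31
σ = (2, 3, 1): 13 + (-7) + (-3) = 3
σ = (3, 1, 2): (-6) + 0 + (-5) = -11
σ = (3, 2, 1): (-6) + 9 + (-3) = 0
Optimal value attained by: σ = (1, 2, 3).
Answer: det⊕(W) = 56; verdict: NONSINGULAR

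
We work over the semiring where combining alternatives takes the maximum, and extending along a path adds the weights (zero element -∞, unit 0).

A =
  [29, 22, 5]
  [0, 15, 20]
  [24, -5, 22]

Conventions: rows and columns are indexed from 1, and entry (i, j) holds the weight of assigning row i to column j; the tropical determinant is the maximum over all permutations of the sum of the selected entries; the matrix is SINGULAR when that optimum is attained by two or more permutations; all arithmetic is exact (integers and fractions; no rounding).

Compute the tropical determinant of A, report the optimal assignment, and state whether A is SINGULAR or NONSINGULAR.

σ = (1, 2, 3): 29 + 15 + 22 = 66
σ = (1, 3, 2): 29 + 20 + (-5) = 44
σ = (2, 1, 3): 22 + 0 + 22 = 44
σ = (2, 3, 1): 22 + 20 + 24 = 66
σ = (3, 1, 2): 5 + 0 + (-5) = 0
σ = (3, 2, 1): 5 + 15 + 24 = 44
Optimal value attained by: σ = (1, 2, 3).
Answer: det⊕(A) = 66; verdict: SINGULAR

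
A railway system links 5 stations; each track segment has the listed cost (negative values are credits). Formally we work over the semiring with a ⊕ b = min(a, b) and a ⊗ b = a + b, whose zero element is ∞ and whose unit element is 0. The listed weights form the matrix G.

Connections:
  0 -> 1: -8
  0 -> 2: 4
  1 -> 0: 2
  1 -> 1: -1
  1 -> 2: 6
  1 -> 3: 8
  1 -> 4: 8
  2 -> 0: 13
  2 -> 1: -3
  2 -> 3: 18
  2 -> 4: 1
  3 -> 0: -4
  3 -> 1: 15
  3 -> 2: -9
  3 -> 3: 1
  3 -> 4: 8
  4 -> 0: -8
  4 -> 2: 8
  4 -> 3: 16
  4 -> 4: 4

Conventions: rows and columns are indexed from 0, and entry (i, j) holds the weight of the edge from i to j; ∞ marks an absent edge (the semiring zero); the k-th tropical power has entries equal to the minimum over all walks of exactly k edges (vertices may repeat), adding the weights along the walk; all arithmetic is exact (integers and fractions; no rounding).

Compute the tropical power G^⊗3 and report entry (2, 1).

G^⊗2:
  [-6, -9, -2, 0, 0]
  [0, -6, -1, 7, 7]
  [-7, -4, 3, 5, 5]
  [-3, -12, -8, 2, -8]
  [-4, -16, -4, 17, 8]
G^⊗3:
  [-8, -14, -9, -1, -1]
  [-4, -8, -2, 2, 0]
  [-3, -15, -4, 4, 4]
  [-16, -13, -7, -4, -7]
  [-14, -17, -10, -8, -8]
Key observation: the optimum is the walk 2->4->0->1, with weight 1 + (-8) + (-8) = -15.
Optimal value attained by: walk 2->4->0->1.
Answer: (G^⊗3)[2][1] = -15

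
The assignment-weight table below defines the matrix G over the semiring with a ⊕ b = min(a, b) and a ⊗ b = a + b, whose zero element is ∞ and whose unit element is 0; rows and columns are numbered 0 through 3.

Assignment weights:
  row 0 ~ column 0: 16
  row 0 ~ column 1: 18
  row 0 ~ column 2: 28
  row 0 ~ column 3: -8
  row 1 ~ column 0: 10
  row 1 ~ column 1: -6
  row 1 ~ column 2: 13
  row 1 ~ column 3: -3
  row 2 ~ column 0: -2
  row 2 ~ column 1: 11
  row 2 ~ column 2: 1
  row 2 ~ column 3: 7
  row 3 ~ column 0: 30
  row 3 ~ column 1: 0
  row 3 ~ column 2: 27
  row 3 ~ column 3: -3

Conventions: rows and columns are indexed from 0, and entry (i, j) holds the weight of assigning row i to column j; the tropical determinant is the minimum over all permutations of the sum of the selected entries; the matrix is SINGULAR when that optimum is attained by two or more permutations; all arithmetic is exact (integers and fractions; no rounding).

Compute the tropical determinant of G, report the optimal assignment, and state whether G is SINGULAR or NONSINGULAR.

σ = (0, 1, 2, 3): 16 + (-6) + 1 + (-3) = 8
σ = (0, 1, 3, 2): 16 + (-6) + 7 + 27 = 44
σ = (0, 2, 1, 3): 16 + 13 + 11 + (-3) = 37
σ = (0, 2, 3, 1): 16 + 13 + 7 + 0 = 36
σ = (0, 3, 1, 2): 16 + (-3) + 11 + 27 = 51
σ = (0, 3, 2, 1): 16 + (-3) + 1 + 0 = 14
σ = (1, 0, 2, 3): 18 + 10 + 1 + (-3) = 26
σ = (1, 0, 3, 2): 18 + 10 + 7 + 27 = 62
σ = (1, 2, 0, 3): 18 + 13 + (-2) + (-3) = 26
σ = (1, 2, 3, 0): 18 + 13 + 7 + 30 = 68
σ = (1, 3, 0, 2): 18 + (-3) + (-2) + 27 = 40
σ = (1, 3, 2, 0): 18 + (-3) + 1 + 30 = 46
σ = (2, 0, 1, 3): 28 + 10 + 11 + (-3) = 46
σ = (2, 0, 3, 1): 28 + 10 + 7 + 0 = 45
σ = (2, 1, 0, 3): 28 + (-6) + (-2) + (-3) = 17
σ = (2, 1, 3, 0): 28 + (-6) + 7 + 30 = 59
σ = (2, 3, 0, 1): 28 + (-3) + (-2) + 0 = 23
σ = (2, 3, 1, 0): 28 + (-3) + 11 + 30 = 66
σ = (3, 0, 1, 2): (-8) + 10 + 11 + 27 = 40
σ = (3, 0, 2, 1): (-8) + 10 + 1 + 0 = 3
σ = (3, 1, 0, 2): (-8) + (-6) + (-2) + 27 = 11
σ = (3, 1, 2, 0): (-8) + (-6) + 1 + 30 = 17
σ = (3, 2, 0, 1): (-8) + 13 + (-2) + 0 = 3
σ = (3, 2, 1, 0): (-8) + 13 + 11 + 30 = 46
Optimal value attained by: σ = (3, 0, 2, 1).
Answer: det⊕(G) = 3; verdict: SINGULAR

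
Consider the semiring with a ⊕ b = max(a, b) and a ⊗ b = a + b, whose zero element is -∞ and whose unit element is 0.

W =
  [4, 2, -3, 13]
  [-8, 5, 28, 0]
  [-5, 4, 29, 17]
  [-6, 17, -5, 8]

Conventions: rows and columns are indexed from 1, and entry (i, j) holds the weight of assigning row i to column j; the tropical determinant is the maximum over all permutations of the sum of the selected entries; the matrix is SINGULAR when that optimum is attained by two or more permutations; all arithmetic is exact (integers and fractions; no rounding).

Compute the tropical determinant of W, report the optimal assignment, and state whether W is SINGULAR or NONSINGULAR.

σ = (1, 2, 3, 4): 4 + 5 + 29 + 8 = 46
σ = (1, 2, 4, 3): 4 + 5 + 17 + (-5) = 21
σ = (1, 3, 2, 4): 4 + 28 + 4 + 8 = 44
σ = (1, 3, 4, 2): 4 + 28 + 17 + 17 = 66
σ = (1, 4, 2, 3): 4 + 0 + 4 + (-5) = 3
σ = (1, 4, 3, 2): 4 + 0 + 29 + 17 = 50
σ = (2, 1, 3, 4): 2 + (-8) + 29 + 8 = 31
σ = (2, 1, 4, 3): 2 + (-8) + 17 + (-5) = 6
σ = (2, 3, 1, 4): 2 + 28 + (-5) + 8 = 33
σ = (2, 3, 4, 1): 2 + 28 + 17 + (-6) = 41
σ = (2, 4, 1, 3): 2 + 0 + (-5) + (-5) = -8
σ = (2, 4, 3, 1): 2 + 0 + 29 + (-6) = 25
σ = (3, 1, 2, 4): (-3) + (-8) + 4 + 8 = 1
σ = (3, 1, 4, 2): (-3) + (-8) + 17 + 17 = 23
σ = (3, 2, 1, 4): (-3) + 5 + (-5) + 8 = 5
σ = (3, 2, 4, 1): (-3) + 5 + 17 + (-6) = 13
σ = (3, 4, 1, 2): (-3) + 0 + (-5) + 17 = 9
σ = (3, 4, 2, 1): (-3) + 0 + 4 + (-6) = -5
σ = (4, 1, 2, 3): 13 + (-8) + 4 + (-5) = 4
σ = (4, 1, 3, 2): 13 + (-8) + 29 + 17 = 51
σ = (4, 2, 1, 3): 13 + 5 + (-5) + (-5) = 8
σ = (4, 2, 3, 1): 13 + 5 + 29 + (-6) = 41
σ = (4, 3, 1, 2): 13 + 28 + (-5) + 17 = 53
σ = (4, 3, 2, 1): 13 + 28 + 4 + (-6) = 39
Optimal value attained by: σ = (1, 3, 4, 2).
Answer: det⊕(W) = 66; verdict: NONSINGULAR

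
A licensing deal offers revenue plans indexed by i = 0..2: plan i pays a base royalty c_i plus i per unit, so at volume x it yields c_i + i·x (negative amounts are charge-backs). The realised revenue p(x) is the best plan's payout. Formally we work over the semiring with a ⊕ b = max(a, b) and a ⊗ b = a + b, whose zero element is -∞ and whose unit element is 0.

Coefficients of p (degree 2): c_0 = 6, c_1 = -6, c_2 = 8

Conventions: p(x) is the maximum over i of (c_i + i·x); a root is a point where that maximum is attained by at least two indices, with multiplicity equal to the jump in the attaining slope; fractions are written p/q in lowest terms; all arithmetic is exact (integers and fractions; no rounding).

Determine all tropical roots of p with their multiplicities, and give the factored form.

hull edge (i=0, c=6) to (i=2, c=8): slope 1, span 2
Factored form: p(x) = 8 ⊗ (x ⊕ (-1)) ⊗ (x ⊕ (-1))
Answer: roots = -1 (mult 2)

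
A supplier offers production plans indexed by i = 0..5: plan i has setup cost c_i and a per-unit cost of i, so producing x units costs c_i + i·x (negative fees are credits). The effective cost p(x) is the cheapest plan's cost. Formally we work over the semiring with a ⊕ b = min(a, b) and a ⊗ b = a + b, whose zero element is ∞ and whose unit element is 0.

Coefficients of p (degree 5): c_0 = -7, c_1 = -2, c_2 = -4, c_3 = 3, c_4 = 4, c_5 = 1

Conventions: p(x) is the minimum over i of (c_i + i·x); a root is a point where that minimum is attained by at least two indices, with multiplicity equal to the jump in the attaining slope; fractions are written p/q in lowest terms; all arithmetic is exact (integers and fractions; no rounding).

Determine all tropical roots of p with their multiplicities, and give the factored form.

hull edge (i=0, c=-7) to (i=2, c=-4): slope 3/2, span 2
hull edge (i=2, c=-4) to (i=5, c=1): slope 5/3, span 3
Factored form: p(x) = 1 ⊗ (x ⊕ (-5/3)) ⊗ (x ⊕ (-5/3)) ⊗ (x ⊕ (-5/3)) ⊗ (x ⊕ (-3/2)) ⊗ (x ⊕ (-3/2))
Answer: roots = -5/3 (mult 3), -3/2 (mult 2)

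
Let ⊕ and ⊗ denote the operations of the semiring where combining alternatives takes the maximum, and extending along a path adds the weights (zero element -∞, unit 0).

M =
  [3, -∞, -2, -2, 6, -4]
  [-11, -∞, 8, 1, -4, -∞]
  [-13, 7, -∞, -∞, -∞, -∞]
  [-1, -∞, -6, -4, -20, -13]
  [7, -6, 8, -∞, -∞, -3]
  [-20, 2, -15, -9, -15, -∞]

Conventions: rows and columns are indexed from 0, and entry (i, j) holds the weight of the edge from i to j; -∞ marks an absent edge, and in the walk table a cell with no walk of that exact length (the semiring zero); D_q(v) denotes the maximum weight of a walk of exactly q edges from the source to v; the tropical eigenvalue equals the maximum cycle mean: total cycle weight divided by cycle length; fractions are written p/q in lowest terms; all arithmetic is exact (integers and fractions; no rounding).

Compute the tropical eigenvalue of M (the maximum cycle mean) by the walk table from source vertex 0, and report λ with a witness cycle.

q=0: [0, -∞, -∞, -∞, -∞, -∞]
q=1: [3, -∞, -2, -2, 6, -4]
q=2: [13, 5, 14, 1, 9, 3]
q=3: [16, 21, 17, 11, 19, 9]
q=4: [26, 24, 29, 22, 22, 16]
q=5: [29, 36, 32, 25, 32, 22]
q=6: [39, 39, 44, 37, 35, 29]
Optimal cycle mean attained by: cycle 1->2->1, total 8 + 7, length 2.
Answer: λ = 15/2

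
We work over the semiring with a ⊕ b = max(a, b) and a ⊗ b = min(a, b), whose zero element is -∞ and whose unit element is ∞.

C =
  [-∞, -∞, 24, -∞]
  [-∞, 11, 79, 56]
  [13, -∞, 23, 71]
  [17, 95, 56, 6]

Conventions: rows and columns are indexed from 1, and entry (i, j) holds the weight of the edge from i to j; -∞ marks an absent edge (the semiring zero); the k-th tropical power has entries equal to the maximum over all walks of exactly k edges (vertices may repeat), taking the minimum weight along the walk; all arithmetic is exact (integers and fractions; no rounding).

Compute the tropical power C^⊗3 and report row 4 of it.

C^⊗2:
  [13, -∞, 23, 24]
  [17, 56, 56, 71]
  [17, 71, 56, 23]
  [13, 11, 79, 56]
C^⊗3:
  [17, 24, 24, 23]
  [17, 71, 56, 56]
  [17, 23, 71, 56]
  [17, 56, 56, 71]
Answer: row 4 of C^⊗3 = [17, 56, 56, 71]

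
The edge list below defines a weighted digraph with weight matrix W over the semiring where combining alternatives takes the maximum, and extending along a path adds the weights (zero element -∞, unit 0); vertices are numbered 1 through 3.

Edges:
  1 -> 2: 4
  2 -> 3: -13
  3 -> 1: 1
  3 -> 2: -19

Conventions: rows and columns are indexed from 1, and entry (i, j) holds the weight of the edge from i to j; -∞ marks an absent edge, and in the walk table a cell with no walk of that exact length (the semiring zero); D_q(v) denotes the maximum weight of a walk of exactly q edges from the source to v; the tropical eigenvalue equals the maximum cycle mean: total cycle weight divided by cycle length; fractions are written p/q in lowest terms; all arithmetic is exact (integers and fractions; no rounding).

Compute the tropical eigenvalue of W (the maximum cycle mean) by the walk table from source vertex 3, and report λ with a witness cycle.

q=0: [-∞, -∞, 0]
q=1: [1, -19, -∞]
q=2: [-∞, 5, -32]
q=3: [-31, -51, -8]
Optimal cycle mean attained by: cycle 1->2->3->1, total 4 + (-13) + 1, length 3.
Answer: λ = -8/3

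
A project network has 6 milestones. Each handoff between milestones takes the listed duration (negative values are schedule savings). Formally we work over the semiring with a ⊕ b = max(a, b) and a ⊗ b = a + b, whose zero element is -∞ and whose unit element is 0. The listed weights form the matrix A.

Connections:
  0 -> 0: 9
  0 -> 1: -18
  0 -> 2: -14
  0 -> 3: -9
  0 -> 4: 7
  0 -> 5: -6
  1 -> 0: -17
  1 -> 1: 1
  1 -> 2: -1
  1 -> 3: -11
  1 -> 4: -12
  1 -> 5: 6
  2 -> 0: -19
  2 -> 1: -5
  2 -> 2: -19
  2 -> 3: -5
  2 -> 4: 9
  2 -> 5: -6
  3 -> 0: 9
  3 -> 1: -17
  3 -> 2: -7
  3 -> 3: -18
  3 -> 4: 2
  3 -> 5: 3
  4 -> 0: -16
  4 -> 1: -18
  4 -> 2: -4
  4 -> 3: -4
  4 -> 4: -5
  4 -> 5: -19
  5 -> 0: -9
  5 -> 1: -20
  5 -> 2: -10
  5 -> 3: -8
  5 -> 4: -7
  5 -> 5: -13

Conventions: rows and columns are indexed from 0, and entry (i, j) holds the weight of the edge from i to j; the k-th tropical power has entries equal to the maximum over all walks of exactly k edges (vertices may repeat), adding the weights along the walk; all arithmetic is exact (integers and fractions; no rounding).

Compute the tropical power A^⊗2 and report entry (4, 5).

A^⊗2:
  [18, -9, 3, 3, 16, 3]
  [-2, 2, 0, -2, 8, 7]
  [4, -4, 5, 5, 4, 1]
  [18, -9, -2, 0, 16, 3]
  [5, -9, -9, -9, 5, -1]
  [1, -15, -11, -11, -1, -5]
Key observation: the optimum is the walk 4->3->5, with weight (-4) + 3 = -1.
Optimal value attained by: walk 4->3->5.
Answer: (A^⊗2)[4][5] = -1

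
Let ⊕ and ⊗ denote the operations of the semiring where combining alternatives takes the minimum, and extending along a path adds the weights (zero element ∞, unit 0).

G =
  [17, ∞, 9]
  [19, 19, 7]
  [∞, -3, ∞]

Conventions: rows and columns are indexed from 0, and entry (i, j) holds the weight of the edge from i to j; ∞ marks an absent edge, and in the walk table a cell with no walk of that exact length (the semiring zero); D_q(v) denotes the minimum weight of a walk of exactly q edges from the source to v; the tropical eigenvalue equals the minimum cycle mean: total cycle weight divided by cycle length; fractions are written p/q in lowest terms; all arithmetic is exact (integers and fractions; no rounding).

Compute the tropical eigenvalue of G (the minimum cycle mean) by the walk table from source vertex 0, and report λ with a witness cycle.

q=0: [0, ∞, ∞]
q=1: [17, ∞, 9]
q=2: [34, 6, 26]
q=3: [25, 23, 13]
Optimal cycle mean attained by: cycle 1->2->1, total 7 + (-3), length 2.
Answer: λ = 2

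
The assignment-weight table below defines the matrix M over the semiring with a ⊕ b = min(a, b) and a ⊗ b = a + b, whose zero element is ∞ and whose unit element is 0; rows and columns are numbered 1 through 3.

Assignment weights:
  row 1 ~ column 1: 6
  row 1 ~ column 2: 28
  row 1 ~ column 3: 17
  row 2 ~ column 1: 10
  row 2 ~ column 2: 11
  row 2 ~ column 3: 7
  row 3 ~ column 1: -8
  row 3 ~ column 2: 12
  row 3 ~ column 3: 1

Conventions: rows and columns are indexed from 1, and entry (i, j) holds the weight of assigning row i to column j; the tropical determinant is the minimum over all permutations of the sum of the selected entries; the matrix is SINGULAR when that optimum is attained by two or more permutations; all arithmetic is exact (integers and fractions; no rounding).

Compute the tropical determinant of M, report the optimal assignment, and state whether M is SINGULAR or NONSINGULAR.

σ = (1, 2, 3): 6 + 11 + 1 = 18
σ = (1, 3, 2): 6 + 7 + 12 = 25
σ = (2, 1, 3): 28 + 10 + 1 = 39
σ = (2, 3, 1): 28 + 7 + (-8) = 27
σ = (3, 1, 2): 17 + 10 + 12 = 39
σ = (3, 2, 1): 17 + 11 + (-8) = 20
Optimal value attained by: σ = (1, 2, 3).
Answer: det⊕(M) = 18; verdict: NONSINGULAR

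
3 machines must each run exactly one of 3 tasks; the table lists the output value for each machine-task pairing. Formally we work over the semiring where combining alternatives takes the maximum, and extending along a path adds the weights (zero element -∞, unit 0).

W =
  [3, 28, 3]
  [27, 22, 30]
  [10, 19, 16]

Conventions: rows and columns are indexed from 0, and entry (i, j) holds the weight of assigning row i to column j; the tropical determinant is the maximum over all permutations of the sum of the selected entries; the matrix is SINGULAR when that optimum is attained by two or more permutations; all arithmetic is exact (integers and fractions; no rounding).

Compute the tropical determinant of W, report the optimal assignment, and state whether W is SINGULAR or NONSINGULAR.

σ = (0, 1, 2): 3 + 22 + 16 = 41
σ = (0, 2, 1): 3 + 30 + 19 = 52
σ = (1, 0, 2): 28 + 27 + 16 = 71
σ = (1, 2, 0): 28 + 30 + 10 = 68
σ = (2, 0, 1): 3 + 27 + 19 = 49
σ = (2, 1, 0): 3 + 22 + 10 = 35
Optimal value attained by: σ = (1, 0, 2).
Answer: det⊕(W) = 71; verdict: NONSINGULAR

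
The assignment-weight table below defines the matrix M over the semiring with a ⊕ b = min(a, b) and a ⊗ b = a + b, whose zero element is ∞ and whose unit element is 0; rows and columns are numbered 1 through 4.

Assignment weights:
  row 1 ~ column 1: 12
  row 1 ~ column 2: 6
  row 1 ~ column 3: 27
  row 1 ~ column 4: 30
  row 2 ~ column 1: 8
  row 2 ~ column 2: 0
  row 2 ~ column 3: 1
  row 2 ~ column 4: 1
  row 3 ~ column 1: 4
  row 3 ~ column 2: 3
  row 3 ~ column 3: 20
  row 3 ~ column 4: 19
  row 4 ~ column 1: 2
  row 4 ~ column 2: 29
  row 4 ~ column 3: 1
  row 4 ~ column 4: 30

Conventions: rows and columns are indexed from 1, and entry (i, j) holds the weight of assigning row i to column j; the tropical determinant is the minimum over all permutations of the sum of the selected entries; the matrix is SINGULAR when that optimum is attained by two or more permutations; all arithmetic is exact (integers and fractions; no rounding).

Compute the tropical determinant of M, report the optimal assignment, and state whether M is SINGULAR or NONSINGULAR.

σ = (1, 2, 3, 4): 12 + 0 + 20 + 30 = 62
σ = (1, 2, 4, 3): 12 + 0 + 19 + 1 = 32
σ = (1, 3, 2, 4): 12 + 1 + 3 + 30 = 46
σ = (1, 3, 4, 2): 12 + 1 + 19 + 29 = 61
σ = (1, 4, 2, 3): 12 + 1 + 3 + 1 = 17
σ = (1, 4, 3, 2): 12 + 1 + 20 + 29 = 62
σ = (2, 1, 3, 4): 6 + 8 + 20 + 30 = 64
σ = (2, 1, 4, 3): 6 + 8 + 19 + 1 = 34
σ = (2, 3, 1, 4): 6 + 1 + 4 + 30 = 41
σ = (2, 3, 4, 1): 6 + 1 + 19 + 2 = 28
σ = (2, 4, 1, 3): 6 + 1 + 4 + 1 = 12
σ = (2, 4, 3, 1): 6 + 1 + 20 + 2 = 29
σ = (3, 1, 2, 4): 27 + 8 + 3 + 30 = 68
σ = (3, 1, 4, 2): 27 + 8 + 19 + 29 = 83
σ = (3, 2, 1, 4): 27 + 0 + 4 + 30 = 61
σ = (3, 2, 4, 1): 27 + 0 + 19 + 2 = 48
σ = (3, 4, 1, 2): 27 + 1 + 4 + 29 = 61
σ = (3, 4, 2, 1): 27 + 1 + 3 + 2 = 33
σ = (4, 1, 2, 3): 30 + 8 + 3 + 1 = 42
σ = (4, 1, 3, 2): 30 + 8 + 20 + 29 = 87
σ = (4, 2, 1, 3): 30 + 0 + 4 + 1 = 35
σ = (4, 2, 3, 1): 30 + 0 + 20 + 2 = 52
σ = (4, 3, 1, 2): 30 + 1 + 4 + 29 = 64
σ = (4, 3, 2, 1): 30 + 1 + 3 + 2 = 36
Optimal value attained by: σ = (2, 4, 1, 3).
Answer: det⊕(M) = 12; verdict: NONSINGULAR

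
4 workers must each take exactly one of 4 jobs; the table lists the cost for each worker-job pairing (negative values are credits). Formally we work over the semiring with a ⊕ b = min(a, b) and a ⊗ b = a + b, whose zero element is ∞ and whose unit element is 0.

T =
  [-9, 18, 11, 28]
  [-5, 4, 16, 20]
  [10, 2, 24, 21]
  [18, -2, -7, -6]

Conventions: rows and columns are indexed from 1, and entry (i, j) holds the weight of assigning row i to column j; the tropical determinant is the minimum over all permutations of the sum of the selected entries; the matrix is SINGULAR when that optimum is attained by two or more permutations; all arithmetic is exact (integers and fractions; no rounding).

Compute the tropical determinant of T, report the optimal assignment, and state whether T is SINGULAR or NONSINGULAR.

σ = (1, 2, 3, 4): (-9) + 4 + 24 + (-6) = 13
σ = (1, 2, 4, 3): (-9) + 4 + 21 + (-7) = 9
σ = (1, 3, 2, 4): (-9) + 16 + 2 + (-6) = 3
σ = (1, 3, 4, 2): (-9) + 16 + 21 + (-2) = 26
σ = (1, 4, 2, 3): (-9) + 20 + 2 + (-7) = 6
σ = (1, 4, 3, 2): (-9) + 20 + 24 + (-2) = 33
σ = (2, 1, 3, 4): 18 + (-5) + 24 + (-6) = 31
σ = (2, 1, 4, 3): 18 + (-5) + 21 + (-7) = 27
σ = (2, 3, 1, 4): 18 + 16 + 10 + (-6) = 38
σ = (2, 3, 4, 1): 18 + 16 + 21 + 18 = 73
σ = (2, 4, 1, 3): 18 + 20 + 10 + (-7) = 41
σ = (2, 4, 3, 1): 18 + 20 + 24 + 18 = 80
σ = (3, 1, 2, 4): 11 + (-5) + 2 + (-6) = 2
σ = (3, 1, 4, 2): 11 + (-5) + 21 + (-2) = 25
σ = (3, 2, 1, 4): 11 + 4 + 10 + (-6) = 19
σ = (3, 2, 4, 1): 11 + 4 + 21 + 18 = 54
σ = (3, 4, 1, 2): 11 + 20 + 10 + (-2) = 39
σ = (3, 4, 2, 1): 11 + 20 + 2 + 18 = 51
σ = (4, 1, 2, 3): 28 + (-5) + 2 + (-7) = 18
σ = (4, 1, 3, 2): 28 + (-5) + 24 + (-2) = 45
σ = (4, 2, 1, 3): 28 + 4 + 10 + (-7) = 35
σ = (4, 2, 3, 1): 28 + 4 + 24 + 18 = 74
σ = (4, 3, 1, 2): 28 + 16 + 10 + (-2) = 52
σ = (4, 3, 2, 1): 28 + 16 + 2 + 18 = 64
Optimal value attained by: σ = (3, 1, 2, 4).
Answer: det⊕(T) = 2; verdict: NONSINGULAR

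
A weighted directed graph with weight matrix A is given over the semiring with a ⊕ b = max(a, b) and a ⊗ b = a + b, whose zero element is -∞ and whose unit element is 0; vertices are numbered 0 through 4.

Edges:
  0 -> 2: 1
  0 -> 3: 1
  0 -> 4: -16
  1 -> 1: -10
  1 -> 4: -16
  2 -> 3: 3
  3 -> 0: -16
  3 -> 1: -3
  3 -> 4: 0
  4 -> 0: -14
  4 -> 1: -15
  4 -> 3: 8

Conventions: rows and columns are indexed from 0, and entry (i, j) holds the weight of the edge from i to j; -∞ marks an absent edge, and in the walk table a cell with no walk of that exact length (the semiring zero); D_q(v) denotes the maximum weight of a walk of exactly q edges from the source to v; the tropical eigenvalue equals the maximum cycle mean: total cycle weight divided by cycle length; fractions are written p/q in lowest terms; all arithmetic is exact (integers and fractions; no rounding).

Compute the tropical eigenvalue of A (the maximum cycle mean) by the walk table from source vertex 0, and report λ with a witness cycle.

q=0: [0, -∞, -∞, -∞, -∞]
q=1: [-∞, -∞, 1, 1, -16]
q=2: [-15, -2, -∞, 4, 1]
q=3: [-12, 1, -14, 9, 4]
q=4: [-7, 6, -11, 12, 9]
q=5: [-4, 9, -6, 17, 12]
Optimal cycle mean attained by: cycle 3->4->3, total 0 + 8, length 2.
Answer: λ = 4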